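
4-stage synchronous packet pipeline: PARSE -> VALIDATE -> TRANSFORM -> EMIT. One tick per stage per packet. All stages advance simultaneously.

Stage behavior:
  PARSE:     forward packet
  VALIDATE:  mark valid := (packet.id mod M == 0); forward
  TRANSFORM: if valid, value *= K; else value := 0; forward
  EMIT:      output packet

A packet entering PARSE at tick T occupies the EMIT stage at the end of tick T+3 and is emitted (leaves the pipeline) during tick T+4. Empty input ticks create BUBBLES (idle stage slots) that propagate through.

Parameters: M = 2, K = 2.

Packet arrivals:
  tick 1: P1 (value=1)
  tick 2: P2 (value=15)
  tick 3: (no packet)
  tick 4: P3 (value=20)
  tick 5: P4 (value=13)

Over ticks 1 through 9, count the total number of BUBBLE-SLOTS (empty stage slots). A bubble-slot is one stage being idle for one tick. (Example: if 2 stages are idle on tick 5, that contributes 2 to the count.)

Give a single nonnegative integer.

Tick 1: [PARSE:P1(v=1,ok=F), VALIDATE:-, TRANSFORM:-, EMIT:-] out:-; bubbles=3
Tick 2: [PARSE:P2(v=15,ok=F), VALIDATE:P1(v=1,ok=F), TRANSFORM:-, EMIT:-] out:-; bubbles=2
Tick 3: [PARSE:-, VALIDATE:P2(v=15,ok=T), TRANSFORM:P1(v=0,ok=F), EMIT:-] out:-; bubbles=2
Tick 4: [PARSE:P3(v=20,ok=F), VALIDATE:-, TRANSFORM:P2(v=30,ok=T), EMIT:P1(v=0,ok=F)] out:-; bubbles=1
Tick 5: [PARSE:P4(v=13,ok=F), VALIDATE:P3(v=20,ok=F), TRANSFORM:-, EMIT:P2(v=30,ok=T)] out:P1(v=0); bubbles=1
Tick 6: [PARSE:-, VALIDATE:P4(v=13,ok=T), TRANSFORM:P3(v=0,ok=F), EMIT:-] out:P2(v=30); bubbles=2
Tick 7: [PARSE:-, VALIDATE:-, TRANSFORM:P4(v=26,ok=T), EMIT:P3(v=0,ok=F)] out:-; bubbles=2
Tick 8: [PARSE:-, VALIDATE:-, TRANSFORM:-, EMIT:P4(v=26,ok=T)] out:P3(v=0); bubbles=3
Tick 9: [PARSE:-, VALIDATE:-, TRANSFORM:-, EMIT:-] out:P4(v=26); bubbles=4
Total bubble-slots: 20

Answer: 20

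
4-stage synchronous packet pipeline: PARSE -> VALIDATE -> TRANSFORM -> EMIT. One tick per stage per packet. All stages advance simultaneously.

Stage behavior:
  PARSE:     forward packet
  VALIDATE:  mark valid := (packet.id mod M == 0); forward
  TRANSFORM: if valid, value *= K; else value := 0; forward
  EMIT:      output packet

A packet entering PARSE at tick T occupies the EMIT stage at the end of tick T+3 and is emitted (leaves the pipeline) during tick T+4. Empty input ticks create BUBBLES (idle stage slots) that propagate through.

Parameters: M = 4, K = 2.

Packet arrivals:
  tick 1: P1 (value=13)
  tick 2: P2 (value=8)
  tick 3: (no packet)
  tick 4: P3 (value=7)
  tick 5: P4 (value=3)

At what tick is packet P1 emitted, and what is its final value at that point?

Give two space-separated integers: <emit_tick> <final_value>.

Tick 1: [PARSE:P1(v=13,ok=F), VALIDATE:-, TRANSFORM:-, EMIT:-] out:-; in:P1
Tick 2: [PARSE:P2(v=8,ok=F), VALIDATE:P1(v=13,ok=F), TRANSFORM:-, EMIT:-] out:-; in:P2
Tick 3: [PARSE:-, VALIDATE:P2(v=8,ok=F), TRANSFORM:P1(v=0,ok=F), EMIT:-] out:-; in:-
Tick 4: [PARSE:P3(v=7,ok=F), VALIDATE:-, TRANSFORM:P2(v=0,ok=F), EMIT:P1(v=0,ok=F)] out:-; in:P3
Tick 5: [PARSE:P4(v=3,ok=F), VALIDATE:P3(v=7,ok=F), TRANSFORM:-, EMIT:P2(v=0,ok=F)] out:P1(v=0); in:P4
Tick 6: [PARSE:-, VALIDATE:P4(v=3,ok=T), TRANSFORM:P3(v=0,ok=F), EMIT:-] out:P2(v=0); in:-
Tick 7: [PARSE:-, VALIDATE:-, TRANSFORM:P4(v=6,ok=T), EMIT:P3(v=0,ok=F)] out:-; in:-
Tick 8: [PARSE:-, VALIDATE:-, TRANSFORM:-, EMIT:P4(v=6,ok=T)] out:P3(v=0); in:-
Tick 9: [PARSE:-, VALIDATE:-, TRANSFORM:-, EMIT:-] out:P4(v=6); in:-
P1: arrives tick 1, valid=False (id=1, id%4=1), emit tick 5, final value 0

Answer: 5 0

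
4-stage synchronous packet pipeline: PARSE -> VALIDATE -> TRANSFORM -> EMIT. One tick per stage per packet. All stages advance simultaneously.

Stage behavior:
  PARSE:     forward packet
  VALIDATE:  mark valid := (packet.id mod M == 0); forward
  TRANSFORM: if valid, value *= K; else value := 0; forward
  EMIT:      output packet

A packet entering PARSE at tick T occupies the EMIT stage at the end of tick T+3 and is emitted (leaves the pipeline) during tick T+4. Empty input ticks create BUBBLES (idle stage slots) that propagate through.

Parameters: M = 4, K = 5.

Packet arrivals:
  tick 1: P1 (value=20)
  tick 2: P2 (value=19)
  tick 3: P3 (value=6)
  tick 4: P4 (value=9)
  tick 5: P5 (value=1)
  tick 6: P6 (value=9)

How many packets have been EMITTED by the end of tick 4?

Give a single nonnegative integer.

Answer: 0

Derivation:
Tick 1: [PARSE:P1(v=20,ok=F), VALIDATE:-, TRANSFORM:-, EMIT:-] out:-; in:P1
Tick 2: [PARSE:P2(v=19,ok=F), VALIDATE:P1(v=20,ok=F), TRANSFORM:-, EMIT:-] out:-; in:P2
Tick 3: [PARSE:P3(v=6,ok=F), VALIDATE:P2(v=19,ok=F), TRANSFORM:P1(v=0,ok=F), EMIT:-] out:-; in:P3
Tick 4: [PARSE:P4(v=9,ok=F), VALIDATE:P3(v=6,ok=F), TRANSFORM:P2(v=0,ok=F), EMIT:P1(v=0,ok=F)] out:-; in:P4
Emitted by tick 4: []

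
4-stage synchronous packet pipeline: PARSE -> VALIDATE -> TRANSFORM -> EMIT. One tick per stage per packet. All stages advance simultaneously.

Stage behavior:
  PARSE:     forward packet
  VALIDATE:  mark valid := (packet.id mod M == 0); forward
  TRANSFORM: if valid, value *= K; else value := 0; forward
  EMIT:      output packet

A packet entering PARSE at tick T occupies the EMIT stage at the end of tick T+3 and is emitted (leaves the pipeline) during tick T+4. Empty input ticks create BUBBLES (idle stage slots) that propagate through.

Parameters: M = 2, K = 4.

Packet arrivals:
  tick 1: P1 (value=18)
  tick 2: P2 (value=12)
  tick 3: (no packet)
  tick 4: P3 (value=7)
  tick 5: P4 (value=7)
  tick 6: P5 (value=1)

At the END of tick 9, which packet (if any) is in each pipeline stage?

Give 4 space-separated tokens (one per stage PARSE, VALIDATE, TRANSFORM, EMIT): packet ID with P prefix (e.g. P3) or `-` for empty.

Tick 1: [PARSE:P1(v=18,ok=F), VALIDATE:-, TRANSFORM:-, EMIT:-] out:-; in:P1
Tick 2: [PARSE:P2(v=12,ok=F), VALIDATE:P1(v=18,ok=F), TRANSFORM:-, EMIT:-] out:-; in:P2
Tick 3: [PARSE:-, VALIDATE:P2(v=12,ok=T), TRANSFORM:P1(v=0,ok=F), EMIT:-] out:-; in:-
Tick 4: [PARSE:P3(v=7,ok=F), VALIDATE:-, TRANSFORM:P2(v=48,ok=T), EMIT:P1(v=0,ok=F)] out:-; in:P3
Tick 5: [PARSE:P4(v=7,ok=F), VALIDATE:P3(v=7,ok=F), TRANSFORM:-, EMIT:P2(v=48,ok=T)] out:P1(v=0); in:P4
Tick 6: [PARSE:P5(v=1,ok=F), VALIDATE:P4(v=7,ok=T), TRANSFORM:P3(v=0,ok=F), EMIT:-] out:P2(v=48); in:P5
Tick 7: [PARSE:-, VALIDATE:P5(v=1,ok=F), TRANSFORM:P4(v=28,ok=T), EMIT:P3(v=0,ok=F)] out:-; in:-
Tick 8: [PARSE:-, VALIDATE:-, TRANSFORM:P5(v=0,ok=F), EMIT:P4(v=28,ok=T)] out:P3(v=0); in:-
Tick 9: [PARSE:-, VALIDATE:-, TRANSFORM:-, EMIT:P5(v=0,ok=F)] out:P4(v=28); in:-
At end of tick 9: ['-', '-', '-', 'P5']

Answer: - - - P5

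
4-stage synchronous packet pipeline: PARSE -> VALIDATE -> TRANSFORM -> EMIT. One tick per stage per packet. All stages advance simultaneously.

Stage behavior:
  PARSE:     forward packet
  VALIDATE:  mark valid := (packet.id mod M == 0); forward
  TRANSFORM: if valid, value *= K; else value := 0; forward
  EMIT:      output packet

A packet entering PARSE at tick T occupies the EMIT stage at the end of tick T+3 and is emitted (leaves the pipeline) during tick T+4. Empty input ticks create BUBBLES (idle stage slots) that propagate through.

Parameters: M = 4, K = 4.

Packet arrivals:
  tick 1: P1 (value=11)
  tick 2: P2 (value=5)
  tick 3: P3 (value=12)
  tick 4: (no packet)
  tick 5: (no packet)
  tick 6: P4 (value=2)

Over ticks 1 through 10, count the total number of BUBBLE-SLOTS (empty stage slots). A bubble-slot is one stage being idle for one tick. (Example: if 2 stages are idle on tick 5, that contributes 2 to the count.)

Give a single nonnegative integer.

Tick 1: [PARSE:P1(v=11,ok=F), VALIDATE:-, TRANSFORM:-, EMIT:-] out:-; bubbles=3
Tick 2: [PARSE:P2(v=5,ok=F), VALIDATE:P1(v=11,ok=F), TRANSFORM:-, EMIT:-] out:-; bubbles=2
Tick 3: [PARSE:P3(v=12,ok=F), VALIDATE:P2(v=5,ok=F), TRANSFORM:P1(v=0,ok=F), EMIT:-] out:-; bubbles=1
Tick 4: [PARSE:-, VALIDATE:P3(v=12,ok=F), TRANSFORM:P2(v=0,ok=F), EMIT:P1(v=0,ok=F)] out:-; bubbles=1
Tick 5: [PARSE:-, VALIDATE:-, TRANSFORM:P3(v=0,ok=F), EMIT:P2(v=0,ok=F)] out:P1(v=0); bubbles=2
Tick 6: [PARSE:P4(v=2,ok=F), VALIDATE:-, TRANSFORM:-, EMIT:P3(v=0,ok=F)] out:P2(v=0); bubbles=2
Tick 7: [PARSE:-, VALIDATE:P4(v=2,ok=T), TRANSFORM:-, EMIT:-] out:P3(v=0); bubbles=3
Tick 8: [PARSE:-, VALIDATE:-, TRANSFORM:P4(v=8,ok=T), EMIT:-] out:-; bubbles=3
Tick 9: [PARSE:-, VALIDATE:-, TRANSFORM:-, EMIT:P4(v=8,ok=T)] out:-; bubbles=3
Tick 10: [PARSE:-, VALIDATE:-, TRANSFORM:-, EMIT:-] out:P4(v=8); bubbles=4
Total bubble-slots: 24

Answer: 24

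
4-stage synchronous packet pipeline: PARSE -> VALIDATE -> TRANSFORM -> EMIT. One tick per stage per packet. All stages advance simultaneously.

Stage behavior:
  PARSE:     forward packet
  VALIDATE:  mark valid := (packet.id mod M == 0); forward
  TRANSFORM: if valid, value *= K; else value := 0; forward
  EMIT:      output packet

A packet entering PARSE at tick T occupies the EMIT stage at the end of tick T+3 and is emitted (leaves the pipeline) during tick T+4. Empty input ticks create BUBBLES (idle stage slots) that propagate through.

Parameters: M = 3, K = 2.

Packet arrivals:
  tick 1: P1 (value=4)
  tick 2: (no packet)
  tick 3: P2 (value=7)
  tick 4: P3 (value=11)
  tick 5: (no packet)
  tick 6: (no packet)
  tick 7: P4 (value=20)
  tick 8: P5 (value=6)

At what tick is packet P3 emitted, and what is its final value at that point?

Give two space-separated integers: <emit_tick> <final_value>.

Answer: 8 22

Derivation:
Tick 1: [PARSE:P1(v=4,ok=F), VALIDATE:-, TRANSFORM:-, EMIT:-] out:-; in:P1
Tick 2: [PARSE:-, VALIDATE:P1(v=4,ok=F), TRANSFORM:-, EMIT:-] out:-; in:-
Tick 3: [PARSE:P2(v=7,ok=F), VALIDATE:-, TRANSFORM:P1(v=0,ok=F), EMIT:-] out:-; in:P2
Tick 4: [PARSE:P3(v=11,ok=F), VALIDATE:P2(v=7,ok=F), TRANSFORM:-, EMIT:P1(v=0,ok=F)] out:-; in:P3
Tick 5: [PARSE:-, VALIDATE:P3(v=11,ok=T), TRANSFORM:P2(v=0,ok=F), EMIT:-] out:P1(v=0); in:-
Tick 6: [PARSE:-, VALIDATE:-, TRANSFORM:P3(v=22,ok=T), EMIT:P2(v=0,ok=F)] out:-; in:-
Tick 7: [PARSE:P4(v=20,ok=F), VALIDATE:-, TRANSFORM:-, EMIT:P3(v=22,ok=T)] out:P2(v=0); in:P4
Tick 8: [PARSE:P5(v=6,ok=F), VALIDATE:P4(v=20,ok=F), TRANSFORM:-, EMIT:-] out:P3(v=22); in:P5
Tick 9: [PARSE:-, VALIDATE:P5(v=6,ok=F), TRANSFORM:P4(v=0,ok=F), EMIT:-] out:-; in:-
Tick 10: [PARSE:-, VALIDATE:-, TRANSFORM:P5(v=0,ok=F), EMIT:P4(v=0,ok=F)] out:-; in:-
Tick 11: [PARSE:-, VALIDATE:-, TRANSFORM:-, EMIT:P5(v=0,ok=F)] out:P4(v=0); in:-
Tick 12: [PARSE:-, VALIDATE:-, TRANSFORM:-, EMIT:-] out:P5(v=0); in:-
P3: arrives tick 4, valid=True (id=3, id%3=0), emit tick 8, final value 22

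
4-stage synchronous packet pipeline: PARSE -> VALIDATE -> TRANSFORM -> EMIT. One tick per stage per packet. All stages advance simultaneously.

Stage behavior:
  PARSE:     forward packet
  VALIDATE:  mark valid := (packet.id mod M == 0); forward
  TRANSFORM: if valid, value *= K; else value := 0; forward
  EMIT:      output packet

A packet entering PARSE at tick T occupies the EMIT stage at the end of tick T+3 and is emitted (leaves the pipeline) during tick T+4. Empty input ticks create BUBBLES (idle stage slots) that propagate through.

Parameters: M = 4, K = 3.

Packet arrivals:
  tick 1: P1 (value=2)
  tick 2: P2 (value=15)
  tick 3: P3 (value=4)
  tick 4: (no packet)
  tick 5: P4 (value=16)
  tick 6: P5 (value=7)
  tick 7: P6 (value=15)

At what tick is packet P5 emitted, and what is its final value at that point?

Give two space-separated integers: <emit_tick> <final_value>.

Answer: 10 0

Derivation:
Tick 1: [PARSE:P1(v=2,ok=F), VALIDATE:-, TRANSFORM:-, EMIT:-] out:-; in:P1
Tick 2: [PARSE:P2(v=15,ok=F), VALIDATE:P1(v=2,ok=F), TRANSFORM:-, EMIT:-] out:-; in:P2
Tick 3: [PARSE:P3(v=4,ok=F), VALIDATE:P2(v=15,ok=F), TRANSFORM:P1(v=0,ok=F), EMIT:-] out:-; in:P3
Tick 4: [PARSE:-, VALIDATE:P3(v=4,ok=F), TRANSFORM:P2(v=0,ok=F), EMIT:P1(v=0,ok=F)] out:-; in:-
Tick 5: [PARSE:P4(v=16,ok=F), VALIDATE:-, TRANSFORM:P3(v=0,ok=F), EMIT:P2(v=0,ok=F)] out:P1(v=0); in:P4
Tick 6: [PARSE:P5(v=7,ok=F), VALIDATE:P4(v=16,ok=T), TRANSFORM:-, EMIT:P3(v=0,ok=F)] out:P2(v=0); in:P5
Tick 7: [PARSE:P6(v=15,ok=F), VALIDATE:P5(v=7,ok=F), TRANSFORM:P4(v=48,ok=T), EMIT:-] out:P3(v=0); in:P6
Tick 8: [PARSE:-, VALIDATE:P6(v=15,ok=F), TRANSFORM:P5(v=0,ok=F), EMIT:P4(v=48,ok=T)] out:-; in:-
Tick 9: [PARSE:-, VALIDATE:-, TRANSFORM:P6(v=0,ok=F), EMIT:P5(v=0,ok=F)] out:P4(v=48); in:-
Tick 10: [PARSE:-, VALIDATE:-, TRANSFORM:-, EMIT:P6(v=0,ok=F)] out:P5(v=0); in:-
Tick 11: [PARSE:-, VALIDATE:-, TRANSFORM:-, EMIT:-] out:P6(v=0); in:-
P5: arrives tick 6, valid=False (id=5, id%4=1), emit tick 10, final value 0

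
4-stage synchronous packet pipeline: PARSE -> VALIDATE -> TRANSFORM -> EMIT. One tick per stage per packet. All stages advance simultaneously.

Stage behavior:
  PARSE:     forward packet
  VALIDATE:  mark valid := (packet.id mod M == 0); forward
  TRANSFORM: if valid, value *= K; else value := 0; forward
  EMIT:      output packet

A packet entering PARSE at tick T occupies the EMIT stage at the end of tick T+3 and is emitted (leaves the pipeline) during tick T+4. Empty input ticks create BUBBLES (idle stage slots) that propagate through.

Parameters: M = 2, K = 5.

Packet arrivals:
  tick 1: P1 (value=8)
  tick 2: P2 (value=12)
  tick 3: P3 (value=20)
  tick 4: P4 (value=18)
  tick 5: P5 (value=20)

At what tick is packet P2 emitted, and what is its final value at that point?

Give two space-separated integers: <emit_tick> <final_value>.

Tick 1: [PARSE:P1(v=8,ok=F), VALIDATE:-, TRANSFORM:-, EMIT:-] out:-; in:P1
Tick 2: [PARSE:P2(v=12,ok=F), VALIDATE:P1(v=8,ok=F), TRANSFORM:-, EMIT:-] out:-; in:P2
Tick 3: [PARSE:P3(v=20,ok=F), VALIDATE:P2(v=12,ok=T), TRANSFORM:P1(v=0,ok=F), EMIT:-] out:-; in:P3
Tick 4: [PARSE:P4(v=18,ok=F), VALIDATE:P3(v=20,ok=F), TRANSFORM:P2(v=60,ok=T), EMIT:P1(v=0,ok=F)] out:-; in:P4
Tick 5: [PARSE:P5(v=20,ok=F), VALIDATE:P4(v=18,ok=T), TRANSFORM:P3(v=0,ok=F), EMIT:P2(v=60,ok=T)] out:P1(v=0); in:P5
Tick 6: [PARSE:-, VALIDATE:P5(v=20,ok=F), TRANSFORM:P4(v=90,ok=T), EMIT:P3(v=0,ok=F)] out:P2(v=60); in:-
Tick 7: [PARSE:-, VALIDATE:-, TRANSFORM:P5(v=0,ok=F), EMIT:P4(v=90,ok=T)] out:P3(v=0); in:-
Tick 8: [PARSE:-, VALIDATE:-, TRANSFORM:-, EMIT:P5(v=0,ok=F)] out:P4(v=90); in:-
Tick 9: [PARSE:-, VALIDATE:-, TRANSFORM:-, EMIT:-] out:P5(v=0); in:-
P2: arrives tick 2, valid=True (id=2, id%2=0), emit tick 6, final value 60

Answer: 6 60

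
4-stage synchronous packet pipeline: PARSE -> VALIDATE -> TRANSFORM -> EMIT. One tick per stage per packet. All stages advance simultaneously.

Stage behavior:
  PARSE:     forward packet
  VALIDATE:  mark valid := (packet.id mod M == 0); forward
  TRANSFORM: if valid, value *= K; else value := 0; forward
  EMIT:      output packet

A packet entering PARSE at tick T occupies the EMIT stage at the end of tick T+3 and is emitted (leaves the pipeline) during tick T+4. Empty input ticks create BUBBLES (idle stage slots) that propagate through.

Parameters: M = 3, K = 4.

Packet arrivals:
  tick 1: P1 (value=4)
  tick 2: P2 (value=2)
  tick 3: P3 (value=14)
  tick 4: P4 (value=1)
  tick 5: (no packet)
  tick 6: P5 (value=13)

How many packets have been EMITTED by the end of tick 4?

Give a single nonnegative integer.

Answer: 0

Derivation:
Tick 1: [PARSE:P1(v=4,ok=F), VALIDATE:-, TRANSFORM:-, EMIT:-] out:-; in:P1
Tick 2: [PARSE:P2(v=2,ok=F), VALIDATE:P1(v=4,ok=F), TRANSFORM:-, EMIT:-] out:-; in:P2
Tick 3: [PARSE:P3(v=14,ok=F), VALIDATE:P2(v=2,ok=F), TRANSFORM:P1(v=0,ok=F), EMIT:-] out:-; in:P3
Tick 4: [PARSE:P4(v=1,ok=F), VALIDATE:P3(v=14,ok=T), TRANSFORM:P2(v=0,ok=F), EMIT:P1(v=0,ok=F)] out:-; in:P4
Emitted by tick 4: []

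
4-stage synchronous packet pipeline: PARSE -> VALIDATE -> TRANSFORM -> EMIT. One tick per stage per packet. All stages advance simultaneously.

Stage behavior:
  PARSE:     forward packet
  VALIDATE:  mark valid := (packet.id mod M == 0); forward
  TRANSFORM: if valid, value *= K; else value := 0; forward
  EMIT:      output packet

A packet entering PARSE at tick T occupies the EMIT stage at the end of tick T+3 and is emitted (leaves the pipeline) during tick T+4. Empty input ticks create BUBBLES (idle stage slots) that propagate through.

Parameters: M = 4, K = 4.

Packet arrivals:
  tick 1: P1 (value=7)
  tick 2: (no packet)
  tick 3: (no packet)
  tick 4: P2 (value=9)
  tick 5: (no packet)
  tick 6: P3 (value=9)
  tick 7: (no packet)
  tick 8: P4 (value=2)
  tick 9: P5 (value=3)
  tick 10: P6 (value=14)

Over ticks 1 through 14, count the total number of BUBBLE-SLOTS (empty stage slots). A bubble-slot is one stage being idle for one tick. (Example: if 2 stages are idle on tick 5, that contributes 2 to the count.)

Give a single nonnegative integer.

Tick 1: [PARSE:P1(v=7,ok=F), VALIDATE:-, TRANSFORM:-, EMIT:-] out:-; bubbles=3
Tick 2: [PARSE:-, VALIDATE:P1(v=7,ok=F), TRANSFORM:-, EMIT:-] out:-; bubbles=3
Tick 3: [PARSE:-, VALIDATE:-, TRANSFORM:P1(v=0,ok=F), EMIT:-] out:-; bubbles=3
Tick 4: [PARSE:P2(v=9,ok=F), VALIDATE:-, TRANSFORM:-, EMIT:P1(v=0,ok=F)] out:-; bubbles=2
Tick 5: [PARSE:-, VALIDATE:P2(v=9,ok=F), TRANSFORM:-, EMIT:-] out:P1(v=0); bubbles=3
Tick 6: [PARSE:P3(v=9,ok=F), VALIDATE:-, TRANSFORM:P2(v=0,ok=F), EMIT:-] out:-; bubbles=2
Tick 7: [PARSE:-, VALIDATE:P3(v=9,ok=F), TRANSFORM:-, EMIT:P2(v=0,ok=F)] out:-; bubbles=2
Tick 8: [PARSE:P4(v=2,ok=F), VALIDATE:-, TRANSFORM:P3(v=0,ok=F), EMIT:-] out:P2(v=0); bubbles=2
Tick 9: [PARSE:P5(v=3,ok=F), VALIDATE:P4(v=2,ok=T), TRANSFORM:-, EMIT:P3(v=0,ok=F)] out:-; bubbles=1
Tick 10: [PARSE:P6(v=14,ok=F), VALIDATE:P5(v=3,ok=F), TRANSFORM:P4(v=8,ok=T), EMIT:-] out:P3(v=0); bubbles=1
Tick 11: [PARSE:-, VALIDATE:P6(v=14,ok=F), TRANSFORM:P5(v=0,ok=F), EMIT:P4(v=8,ok=T)] out:-; bubbles=1
Tick 12: [PARSE:-, VALIDATE:-, TRANSFORM:P6(v=0,ok=F), EMIT:P5(v=0,ok=F)] out:P4(v=8); bubbles=2
Tick 13: [PARSE:-, VALIDATE:-, TRANSFORM:-, EMIT:P6(v=0,ok=F)] out:P5(v=0); bubbles=3
Tick 14: [PARSE:-, VALIDATE:-, TRANSFORM:-, EMIT:-] out:P6(v=0); bubbles=4
Total bubble-slots: 32

Answer: 32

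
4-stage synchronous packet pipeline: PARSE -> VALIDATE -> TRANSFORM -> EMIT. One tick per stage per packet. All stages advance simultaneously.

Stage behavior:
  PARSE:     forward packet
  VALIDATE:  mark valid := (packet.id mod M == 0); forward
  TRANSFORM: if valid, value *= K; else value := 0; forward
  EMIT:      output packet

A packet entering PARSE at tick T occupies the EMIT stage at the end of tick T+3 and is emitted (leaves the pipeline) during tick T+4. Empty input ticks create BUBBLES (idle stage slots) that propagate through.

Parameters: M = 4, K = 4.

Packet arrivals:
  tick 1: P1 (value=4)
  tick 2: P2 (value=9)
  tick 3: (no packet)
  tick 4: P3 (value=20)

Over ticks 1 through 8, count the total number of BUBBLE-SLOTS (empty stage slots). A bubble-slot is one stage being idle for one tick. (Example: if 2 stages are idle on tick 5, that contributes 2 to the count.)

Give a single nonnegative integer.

Tick 1: [PARSE:P1(v=4,ok=F), VALIDATE:-, TRANSFORM:-, EMIT:-] out:-; bubbles=3
Tick 2: [PARSE:P2(v=9,ok=F), VALIDATE:P1(v=4,ok=F), TRANSFORM:-, EMIT:-] out:-; bubbles=2
Tick 3: [PARSE:-, VALIDATE:P2(v=9,ok=F), TRANSFORM:P1(v=0,ok=F), EMIT:-] out:-; bubbles=2
Tick 4: [PARSE:P3(v=20,ok=F), VALIDATE:-, TRANSFORM:P2(v=0,ok=F), EMIT:P1(v=0,ok=F)] out:-; bubbles=1
Tick 5: [PARSE:-, VALIDATE:P3(v=20,ok=F), TRANSFORM:-, EMIT:P2(v=0,ok=F)] out:P1(v=0); bubbles=2
Tick 6: [PARSE:-, VALIDATE:-, TRANSFORM:P3(v=0,ok=F), EMIT:-] out:P2(v=0); bubbles=3
Tick 7: [PARSE:-, VALIDATE:-, TRANSFORM:-, EMIT:P3(v=0,ok=F)] out:-; bubbles=3
Tick 8: [PARSE:-, VALIDATE:-, TRANSFORM:-, EMIT:-] out:P3(v=0); bubbles=4
Total bubble-slots: 20

Answer: 20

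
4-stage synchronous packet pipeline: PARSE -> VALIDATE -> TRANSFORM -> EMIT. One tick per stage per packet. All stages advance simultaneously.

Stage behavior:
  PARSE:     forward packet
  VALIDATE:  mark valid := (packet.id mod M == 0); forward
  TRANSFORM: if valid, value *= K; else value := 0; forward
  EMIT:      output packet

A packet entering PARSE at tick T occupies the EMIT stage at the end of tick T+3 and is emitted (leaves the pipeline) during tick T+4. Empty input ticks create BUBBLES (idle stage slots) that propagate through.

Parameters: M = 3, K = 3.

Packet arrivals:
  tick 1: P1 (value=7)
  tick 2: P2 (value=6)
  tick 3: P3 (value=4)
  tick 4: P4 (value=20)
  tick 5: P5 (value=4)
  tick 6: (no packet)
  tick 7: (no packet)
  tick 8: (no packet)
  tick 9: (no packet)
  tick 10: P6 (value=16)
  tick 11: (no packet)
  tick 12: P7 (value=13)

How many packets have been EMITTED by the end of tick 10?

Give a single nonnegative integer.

Tick 1: [PARSE:P1(v=7,ok=F), VALIDATE:-, TRANSFORM:-, EMIT:-] out:-; in:P1
Tick 2: [PARSE:P2(v=6,ok=F), VALIDATE:P1(v=7,ok=F), TRANSFORM:-, EMIT:-] out:-; in:P2
Tick 3: [PARSE:P3(v=4,ok=F), VALIDATE:P2(v=6,ok=F), TRANSFORM:P1(v=0,ok=F), EMIT:-] out:-; in:P3
Tick 4: [PARSE:P4(v=20,ok=F), VALIDATE:P3(v=4,ok=T), TRANSFORM:P2(v=0,ok=F), EMIT:P1(v=0,ok=F)] out:-; in:P4
Tick 5: [PARSE:P5(v=4,ok=F), VALIDATE:P4(v=20,ok=F), TRANSFORM:P3(v=12,ok=T), EMIT:P2(v=0,ok=F)] out:P1(v=0); in:P5
Tick 6: [PARSE:-, VALIDATE:P5(v=4,ok=F), TRANSFORM:P4(v=0,ok=F), EMIT:P3(v=12,ok=T)] out:P2(v=0); in:-
Tick 7: [PARSE:-, VALIDATE:-, TRANSFORM:P5(v=0,ok=F), EMIT:P4(v=0,ok=F)] out:P3(v=12); in:-
Tick 8: [PARSE:-, VALIDATE:-, TRANSFORM:-, EMIT:P5(v=0,ok=F)] out:P4(v=0); in:-
Tick 9: [PARSE:-, VALIDATE:-, TRANSFORM:-, EMIT:-] out:P5(v=0); in:-
Tick 10: [PARSE:P6(v=16,ok=F), VALIDATE:-, TRANSFORM:-, EMIT:-] out:-; in:P6
Emitted by tick 10: ['P1', 'P2', 'P3', 'P4', 'P5']

Answer: 5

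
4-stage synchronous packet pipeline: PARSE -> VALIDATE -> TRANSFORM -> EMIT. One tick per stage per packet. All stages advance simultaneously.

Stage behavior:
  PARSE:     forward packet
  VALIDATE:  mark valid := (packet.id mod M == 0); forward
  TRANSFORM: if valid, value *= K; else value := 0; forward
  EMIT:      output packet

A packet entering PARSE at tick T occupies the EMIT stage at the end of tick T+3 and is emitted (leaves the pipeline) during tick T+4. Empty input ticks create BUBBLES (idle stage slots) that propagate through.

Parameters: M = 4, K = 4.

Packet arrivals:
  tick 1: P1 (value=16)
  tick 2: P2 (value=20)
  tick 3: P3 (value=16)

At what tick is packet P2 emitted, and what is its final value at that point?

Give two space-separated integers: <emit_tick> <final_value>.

Tick 1: [PARSE:P1(v=16,ok=F), VALIDATE:-, TRANSFORM:-, EMIT:-] out:-; in:P1
Tick 2: [PARSE:P2(v=20,ok=F), VALIDATE:P1(v=16,ok=F), TRANSFORM:-, EMIT:-] out:-; in:P2
Tick 3: [PARSE:P3(v=16,ok=F), VALIDATE:P2(v=20,ok=F), TRANSFORM:P1(v=0,ok=F), EMIT:-] out:-; in:P3
Tick 4: [PARSE:-, VALIDATE:P3(v=16,ok=F), TRANSFORM:P2(v=0,ok=F), EMIT:P1(v=0,ok=F)] out:-; in:-
Tick 5: [PARSE:-, VALIDATE:-, TRANSFORM:P3(v=0,ok=F), EMIT:P2(v=0,ok=F)] out:P1(v=0); in:-
Tick 6: [PARSE:-, VALIDATE:-, TRANSFORM:-, EMIT:P3(v=0,ok=F)] out:P2(v=0); in:-
Tick 7: [PARSE:-, VALIDATE:-, TRANSFORM:-, EMIT:-] out:P3(v=0); in:-
P2: arrives tick 2, valid=False (id=2, id%4=2), emit tick 6, final value 0

Answer: 6 0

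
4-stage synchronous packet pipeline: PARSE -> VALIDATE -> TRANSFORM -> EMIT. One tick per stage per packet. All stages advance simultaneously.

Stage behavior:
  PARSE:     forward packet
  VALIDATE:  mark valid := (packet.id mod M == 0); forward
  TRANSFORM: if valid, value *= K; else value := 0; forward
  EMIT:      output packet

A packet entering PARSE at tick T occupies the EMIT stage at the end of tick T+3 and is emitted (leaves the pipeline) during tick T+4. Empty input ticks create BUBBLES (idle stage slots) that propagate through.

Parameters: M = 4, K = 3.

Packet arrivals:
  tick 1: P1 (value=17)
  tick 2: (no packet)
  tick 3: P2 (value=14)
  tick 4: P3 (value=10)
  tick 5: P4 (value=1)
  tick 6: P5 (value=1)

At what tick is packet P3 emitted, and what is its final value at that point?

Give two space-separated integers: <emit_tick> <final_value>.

Tick 1: [PARSE:P1(v=17,ok=F), VALIDATE:-, TRANSFORM:-, EMIT:-] out:-; in:P1
Tick 2: [PARSE:-, VALIDATE:P1(v=17,ok=F), TRANSFORM:-, EMIT:-] out:-; in:-
Tick 3: [PARSE:P2(v=14,ok=F), VALIDATE:-, TRANSFORM:P1(v=0,ok=F), EMIT:-] out:-; in:P2
Tick 4: [PARSE:P3(v=10,ok=F), VALIDATE:P2(v=14,ok=F), TRANSFORM:-, EMIT:P1(v=0,ok=F)] out:-; in:P3
Tick 5: [PARSE:P4(v=1,ok=F), VALIDATE:P3(v=10,ok=F), TRANSFORM:P2(v=0,ok=F), EMIT:-] out:P1(v=0); in:P4
Tick 6: [PARSE:P5(v=1,ok=F), VALIDATE:P4(v=1,ok=T), TRANSFORM:P3(v=0,ok=F), EMIT:P2(v=0,ok=F)] out:-; in:P5
Tick 7: [PARSE:-, VALIDATE:P5(v=1,ok=F), TRANSFORM:P4(v=3,ok=T), EMIT:P3(v=0,ok=F)] out:P2(v=0); in:-
Tick 8: [PARSE:-, VALIDATE:-, TRANSFORM:P5(v=0,ok=F), EMIT:P4(v=3,ok=T)] out:P3(v=0); in:-
Tick 9: [PARSE:-, VALIDATE:-, TRANSFORM:-, EMIT:P5(v=0,ok=F)] out:P4(v=3); in:-
Tick 10: [PARSE:-, VALIDATE:-, TRANSFORM:-, EMIT:-] out:P5(v=0); in:-
P3: arrives tick 4, valid=False (id=3, id%4=3), emit tick 8, final value 0

Answer: 8 0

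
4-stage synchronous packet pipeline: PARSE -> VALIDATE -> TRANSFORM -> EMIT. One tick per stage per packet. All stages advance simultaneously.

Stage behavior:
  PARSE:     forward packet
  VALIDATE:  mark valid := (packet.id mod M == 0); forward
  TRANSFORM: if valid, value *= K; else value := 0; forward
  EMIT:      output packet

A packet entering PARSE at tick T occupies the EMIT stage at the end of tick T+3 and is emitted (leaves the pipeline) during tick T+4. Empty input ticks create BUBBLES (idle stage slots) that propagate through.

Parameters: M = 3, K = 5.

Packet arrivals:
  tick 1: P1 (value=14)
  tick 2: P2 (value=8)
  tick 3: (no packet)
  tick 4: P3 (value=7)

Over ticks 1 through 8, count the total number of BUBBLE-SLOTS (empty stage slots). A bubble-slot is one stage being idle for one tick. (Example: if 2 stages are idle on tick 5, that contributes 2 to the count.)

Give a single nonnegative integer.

Tick 1: [PARSE:P1(v=14,ok=F), VALIDATE:-, TRANSFORM:-, EMIT:-] out:-; bubbles=3
Tick 2: [PARSE:P2(v=8,ok=F), VALIDATE:P1(v=14,ok=F), TRANSFORM:-, EMIT:-] out:-; bubbles=2
Tick 3: [PARSE:-, VALIDATE:P2(v=8,ok=F), TRANSFORM:P1(v=0,ok=F), EMIT:-] out:-; bubbles=2
Tick 4: [PARSE:P3(v=7,ok=F), VALIDATE:-, TRANSFORM:P2(v=0,ok=F), EMIT:P1(v=0,ok=F)] out:-; bubbles=1
Tick 5: [PARSE:-, VALIDATE:P3(v=7,ok=T), TRANSFORM:-, EMIT:P2(v=0,ok=F)] out:P1(v=0); bubbles=2
Tick 6: [PARSE:-, VALIDATE:-, TRANSFORM:P3(v=35,ok=T), EMIT:-] out:P2(v=0); bubbles=3
Tick 7: [PARSE:-, VALIDATE:-, TRANSFORM:-, EMIT:P3(v=35,ok=T)] out:-; bubbles=3
Tick 8: [PARSE:-, VALIDATE:-, TRANSFORM:-, EMIT:-] out:P3(v=35); bubbles=4
Total bubble-slots: 20

Answer: 20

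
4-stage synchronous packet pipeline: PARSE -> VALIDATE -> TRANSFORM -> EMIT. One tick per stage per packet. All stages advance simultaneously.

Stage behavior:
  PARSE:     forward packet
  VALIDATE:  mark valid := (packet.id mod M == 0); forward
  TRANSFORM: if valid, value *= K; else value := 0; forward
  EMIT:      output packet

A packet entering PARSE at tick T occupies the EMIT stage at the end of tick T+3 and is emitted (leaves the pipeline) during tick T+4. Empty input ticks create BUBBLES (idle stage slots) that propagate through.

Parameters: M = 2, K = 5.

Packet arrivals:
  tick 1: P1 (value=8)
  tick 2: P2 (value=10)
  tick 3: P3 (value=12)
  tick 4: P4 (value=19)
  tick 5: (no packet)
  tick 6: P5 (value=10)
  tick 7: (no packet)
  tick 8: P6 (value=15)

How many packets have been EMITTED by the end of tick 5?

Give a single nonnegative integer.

Tick 1: [PARSE:P1(v=8,ok=F), VALIDATE:-, TRANSFORM:-, EMIT:-] out:-; in:P1
Tick 2: [PARSE:P2(v=10,ok=F), VALIDATE:P1(v=8,ok=F), TRANSFORM:-, EMIT:-] out:-; in:P2
Tick 3: [PARSE:P3(v=12,ok=F), VALIDATE:P2(v=10,ok=T), TRANSFORM:P1(v=0,ok=F), EMIT:-] out:-; in:P3
Tick 4: [PARSE:P4(v=19,ok=F), VALIDATE:P3(v=12,ok=F), TRANSFORM:P2(v=50,ok=T), EMIT:P1(v=0,ok=F)] out:-; in:P4
Tick 5: [PARSE:-, VALIDATE:P4(v=19,ok=T), TRANSFORM:P3(v=0,ok=F), EMIT:P2(v=50,ok=T)] out:P1(v=0); in:-
Emitted by tick 5: ['P1']

Answer: 1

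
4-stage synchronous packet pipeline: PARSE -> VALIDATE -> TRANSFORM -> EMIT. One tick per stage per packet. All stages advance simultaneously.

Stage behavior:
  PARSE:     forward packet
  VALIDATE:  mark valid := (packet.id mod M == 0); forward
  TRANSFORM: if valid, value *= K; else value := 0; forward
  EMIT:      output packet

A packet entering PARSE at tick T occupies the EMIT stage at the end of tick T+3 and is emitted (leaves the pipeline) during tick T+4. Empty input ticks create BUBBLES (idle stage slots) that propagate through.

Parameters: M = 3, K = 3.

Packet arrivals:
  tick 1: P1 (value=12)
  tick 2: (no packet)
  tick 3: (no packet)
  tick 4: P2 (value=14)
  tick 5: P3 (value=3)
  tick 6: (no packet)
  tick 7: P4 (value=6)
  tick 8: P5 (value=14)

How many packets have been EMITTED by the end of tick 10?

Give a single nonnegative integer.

Answer: 3

Derivation:
Tick 1: [PARSE:P1(v=12,ok=F), VALIDATE:-, TRANSFORM:-, EMIT:-] out:-; in:P1
Tick 2: [PARSE:-, VALIDATE:P1(v=12,ok=F), TRANSFORM:-, EMIT:-] out:-; in:-
Tick 3: [PARSE:-, VALIDATE:-, TRANSFORM:P1(v=0,ok=F), EMIT:-] out:-; in:-
Tick 4: [PARSE:P2(v=14,ok=F), VALIDATE:-, TRANSFORM:-, EMIT:P1(v=0,ok=F)] out:-; in:P2
Tick 5: [PARSE:P3(v=3,ok=F), VALIDATE:P2(v=14,ok=F), TRANSFORM:-, EMIT:-] out:P1(v=0); in:P3
Tick 6: [PARSE:-, VALIDATE:P3(v=3,ok=T), TRANSFORM:P2(v=0,ok=F), EMIT:-] out:-; in:-
Tick 7: [PARSE:P4(v=6,ok=F), VALIDATE:-, TRANSFORM:P3(v=9,ok=T), EMIT:P2(v=0,ok=F)] out:-; in:P4
Tick 8: [PARSE:P5(v=14,ok=F), VALIDATE:P4(v=6,ok=F), TRANSFORM:-, EMIT:P3(v=9,ok=T)] out:P2(v=0); in:P5
Tick 9: [PARSE:-, VALIDATE:P5(v=14,ok=F), TRANSFORM:P4(v=0,ok=F), EMIT:-] out:P3(v=9); in:-
Tick 10: [PARSE:-, VALIDATE:-, TRANSFORM:P5(v=0,ok=F), EMIT:P4(v=0,ok=F)] out:-; in:-
Emitted by tick 10: ['P1', 'P2', 'P3']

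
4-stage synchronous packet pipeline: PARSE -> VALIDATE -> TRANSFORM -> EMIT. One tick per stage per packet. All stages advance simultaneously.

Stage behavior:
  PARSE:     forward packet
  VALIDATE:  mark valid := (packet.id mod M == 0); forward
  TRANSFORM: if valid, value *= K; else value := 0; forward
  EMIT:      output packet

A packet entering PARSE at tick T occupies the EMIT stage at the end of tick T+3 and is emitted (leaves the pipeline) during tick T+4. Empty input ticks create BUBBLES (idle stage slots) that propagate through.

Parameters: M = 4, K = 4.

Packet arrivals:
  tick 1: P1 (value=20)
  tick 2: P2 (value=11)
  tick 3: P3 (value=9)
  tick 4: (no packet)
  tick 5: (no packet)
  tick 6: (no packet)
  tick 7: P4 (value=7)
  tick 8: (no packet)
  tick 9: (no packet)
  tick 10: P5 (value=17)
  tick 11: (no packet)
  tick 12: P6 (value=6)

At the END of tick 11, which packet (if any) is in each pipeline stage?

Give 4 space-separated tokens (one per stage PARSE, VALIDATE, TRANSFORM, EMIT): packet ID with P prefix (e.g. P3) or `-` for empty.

Answer: - P5 - -

Derivation:
Tick 1: [PARSE:P1(v=20,ok=F), VALIDATE:-, TRANSFORM:-, EMIT:-] out:-; in:P1
Tick 2: [PARSE:P2(v=11,ok=F), VALIDATE:P1(v=20,ok=F), TRANSFORM:-, EMIT:-] out:-; in:P2
Tick 3: [PARSE:P3(v=9,ok=F), VALIDATE:P2(v=11,ok=F), TRANSFORM:P1(v=0,ok=F), EMIT:-] out:-; in:P3
Tick 4: [PARSE:-, VALIDATE:P3(v=9,ok=F), TRANSFORM:P2(v=0,ok=F), EMIT:P1(v=0,ok=F)] out:-; in:-
Tick 5: [PARSE:-, VALIDATE:-, TRANSFORM:P3(v=0,ok=F), EMIT:P2(v=0,ok=F)] out:P1(v=0); in:-
Tick 6: [PARSE:-, VALIDATE:-, TRANSFORM:-, EMIT:P3(v=0,ok=F)] out:P2(v=0); in:-
Tick 7: [PARSE:P4(v=7,ok=F), VALIDATE:-, TRANSFORM:-, EMIT:-] out:P3(v=0); in:P4
Tick 8: [PARSE:-, VALIDATE:P4(v=7,ok=T), TRANSFORM:-, EMIT:-] out:-; in:-
Tick 9: [PARSE:-, VALIDATE:-, TRANSFORM:P4(v=28,ok=T), EMIT:-] out:-; in:-
Tick 10: [PARSE:P5(v=17,ok=F), VALIDATE:-, TRANSFORM:-, EMIT:P4(v=28,ok=T)] out:-; in:P5
Tick 11: [PARSE:-, VALIDATE:P5(v=17,ok=F), TRANSFORM:-, EMIT:-] out:P4(v=28); in:-
At end of tick 11: ['-', 'P5', '-', '-']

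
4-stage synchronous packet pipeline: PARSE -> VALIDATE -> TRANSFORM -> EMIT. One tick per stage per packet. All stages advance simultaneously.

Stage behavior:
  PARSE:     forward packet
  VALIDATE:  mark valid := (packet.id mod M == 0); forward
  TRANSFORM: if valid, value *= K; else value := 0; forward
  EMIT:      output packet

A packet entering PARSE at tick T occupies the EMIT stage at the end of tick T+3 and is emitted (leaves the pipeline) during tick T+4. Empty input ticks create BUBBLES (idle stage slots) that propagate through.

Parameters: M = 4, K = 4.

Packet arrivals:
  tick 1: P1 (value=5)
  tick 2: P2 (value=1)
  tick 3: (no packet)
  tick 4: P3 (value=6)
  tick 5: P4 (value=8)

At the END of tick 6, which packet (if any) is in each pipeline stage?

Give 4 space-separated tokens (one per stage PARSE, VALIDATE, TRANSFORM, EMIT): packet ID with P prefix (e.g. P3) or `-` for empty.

Answer: - P4 P3 -

Derivation:
Tick 1: [PARSE:P1(v=5,ok=F), VALIDATE:-, TRANSFORM:-, EMIT:-] out:-; in:P1
Tick 2: [PARSE:P2(v=1,ok=F), VALIDATE:P1(v=5,ok=F), TRANSFORM:-, EMIT:-] out:-; in:P2
Tick 3: [PARSE:-, VALIDATE:P2(v=1,ok=F), TRANSFORM:P1(v=0,ok=F), EMIT:-] out:-; in:-
Tick 4: [PARSE:P3(v=6,ok=F), VALIDATE:-, TRANSFORM:P2(v=0,ok=F), EMIT:P1(v=0,ok=F)] out:-; in:P3
Tick 5: [PARSE:P4(v=8,ok=F), VALIDATE:P3(v=6,ok=F), TRANSFORM:-, EMIT:P2(v=0,ok=F)] out:P1(v=0); in:P4
Tick 6: [PARSE:-, VALIDATE:P4(v=8,ok=T), TRANSFORM:P3(v=0,ok=F), EMIT:-] out:P2(v=0); in:-
At end of tick 6: ['-', 'P4', 'P3', '-']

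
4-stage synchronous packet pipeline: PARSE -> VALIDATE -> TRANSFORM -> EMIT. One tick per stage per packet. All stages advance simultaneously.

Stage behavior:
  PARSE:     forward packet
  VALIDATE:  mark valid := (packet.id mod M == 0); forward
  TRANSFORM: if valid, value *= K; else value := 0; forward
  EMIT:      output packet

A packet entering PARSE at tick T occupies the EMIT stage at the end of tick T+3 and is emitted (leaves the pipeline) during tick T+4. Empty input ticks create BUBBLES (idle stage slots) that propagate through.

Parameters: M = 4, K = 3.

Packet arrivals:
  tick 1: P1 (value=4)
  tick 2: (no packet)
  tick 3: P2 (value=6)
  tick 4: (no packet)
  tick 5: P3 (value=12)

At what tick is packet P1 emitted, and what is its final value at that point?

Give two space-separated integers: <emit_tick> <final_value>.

Tick 1: [PARSE:P1(v=4,ok=F), VALIDATE:-, TRANSFORM:-, EMIT:-] out:-; in:P1
Tick 2: [PARSE:-, VALIDATE:P1(v=4,ok=F), TRANSFORM:-, EMIT:-] out:-; in:-
Tick 3: [PARSE:P2(v=6,ok=F), VALIDATE:-, TRANSFORM:P1(v=0,ok=F), EMIT:-] out:-; in:P2
Tick 4: [PARSE:-, VALIDATE:P2(v=6,ok=F), TRANSFORM:-, EMIT:P1(v=0,ok=F)] out:-; in:-
Tick 5: [PARSE:P3(v=12,ok=F), VALIDATE:-, TRANSFORM:P2(v=0,ok=F), EMIT:-] out:P1(v=0); in:P3
Tick 6: [PARSE:-, VALIDATE:P3(v=12,ok=F), TRANSFORM:-, EMIT:P2(v=0,ok=F)] out:-; in:-
Tick 7: [PARSE:-, VALIDATE:-, TRANSFORM:P3(v=0,ok=F), EMIT:-] out:P2(v=0); in:-
Tick 8: [PARSE:-, VALIDATE:-, TRANSFORM:-, EMIT:P3(v=0,ok=F)] out:-; in:-
Tick 9: [PARSE:-, VALIDATE:-, TRANSFORM:-, EMIT:-] out:P3(v=0); in:-
P1: arrives tick 1, valid=False (id=1, id%4=1), emit tick 5, final value 0

Answer: 5 0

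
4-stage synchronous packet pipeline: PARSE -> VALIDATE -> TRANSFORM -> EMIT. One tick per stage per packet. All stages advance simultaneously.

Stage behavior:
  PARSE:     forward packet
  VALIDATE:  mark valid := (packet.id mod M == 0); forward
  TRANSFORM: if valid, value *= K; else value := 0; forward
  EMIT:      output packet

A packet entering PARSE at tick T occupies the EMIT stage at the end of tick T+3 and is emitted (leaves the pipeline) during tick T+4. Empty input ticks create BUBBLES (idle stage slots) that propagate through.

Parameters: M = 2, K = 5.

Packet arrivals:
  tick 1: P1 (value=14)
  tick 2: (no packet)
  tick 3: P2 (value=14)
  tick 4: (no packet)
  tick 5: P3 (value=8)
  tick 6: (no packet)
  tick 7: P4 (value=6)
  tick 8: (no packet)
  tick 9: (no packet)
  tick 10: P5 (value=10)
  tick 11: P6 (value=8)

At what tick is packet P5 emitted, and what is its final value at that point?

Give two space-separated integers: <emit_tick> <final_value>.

Tick 1: [PARSE:P1(v=14,ok=F), VALIDATE:-, TRANSFORM:-, EMIT:-] out:-; in:P1
Tick 2: [PARSE:-, VALIDATE:P1(v=14,ok=F), TRANSFORM:-, EMIT:-] out:-; in:-
Tick 3: [PARSE:P2(v=14,ok=F), VALIDATE:-, TRANSFORM:P1(v=0,ok=F), EMIT:-] out:-; in:P2
Tick 4: [PARSE:-, VALIDATE:P2(v=14,ok=T), TRANSFORM:-, EMIT:P1(v=0,ok=F)] out:-; in:-
Tick 5: [PARSE:P3(v=8,ok=F), VALIDATE:-, TRANSFORM:P2(v=70,ok=T), EMIT:-] out:P1(v=0); in:P3
Tick 6: [PARSE:-, VALIDATE:P3(v=8,ok=F), TRANSFORM:-, EMIT:P2(v=70,ok=T)] out:-; in:-
Tick 7: [PARSE:P4(v=6,ok=F), VALIDATE:-, TRANSFORM:P3(v=0,ok=F), EMIT:-] out:P2(v=70); in:P4
Tick 8: [PARSE:-, VALIDATE:P4(v=6,ok=T), TRANSFORM:-, EMIT:P3(v=0,ok=F)] out:-; in:-
Tick 9: [PARSE:-, VALIDATE:-, TRANSFORM:P4(v=30,ok=T), EMIT:-] out:P3(v=0); in:-
Tick 10: [PARSE:P5(v=10,ok=F), VALIDATE:-, TRANSFORM:-, EMIT:P4(v=30,ok=T)] out:-; in:P5
Tick 11: [PARSE:P6(v=8,ok=F), VALIDATE:P5(v=10,ok=F), TRANSFORM:-, EMIT:-] out:P4(v=30); in:P6
Tick 12: [PARSE:-, VALIDATE:P6(v=8,ok=T), TRANSFORM:P5(v=0,ok=F), EMIT:-] out:-; in:-
Tick 13: [PARSE:-, VALIDATE:-, TRANSFORM:P6(v=40,ok=T), EMIT:P5(v=0,ok=F)] out:-; in:-
Tick 14: [PARSE:-, VALIDATE:-, TRANSFORM:-, EMIT:P6(v=40,ok=T)] out:P5(v=0); in:-
Tick 15: [PARSE:-, VALIDATE:-, TRANSFORM:-, EMIT:-] out:P6(v=40); in:-
P5: arrives tick 10, valid=False (id=5, id%2=1), emit tick 14, final value 0

Answer: 14 0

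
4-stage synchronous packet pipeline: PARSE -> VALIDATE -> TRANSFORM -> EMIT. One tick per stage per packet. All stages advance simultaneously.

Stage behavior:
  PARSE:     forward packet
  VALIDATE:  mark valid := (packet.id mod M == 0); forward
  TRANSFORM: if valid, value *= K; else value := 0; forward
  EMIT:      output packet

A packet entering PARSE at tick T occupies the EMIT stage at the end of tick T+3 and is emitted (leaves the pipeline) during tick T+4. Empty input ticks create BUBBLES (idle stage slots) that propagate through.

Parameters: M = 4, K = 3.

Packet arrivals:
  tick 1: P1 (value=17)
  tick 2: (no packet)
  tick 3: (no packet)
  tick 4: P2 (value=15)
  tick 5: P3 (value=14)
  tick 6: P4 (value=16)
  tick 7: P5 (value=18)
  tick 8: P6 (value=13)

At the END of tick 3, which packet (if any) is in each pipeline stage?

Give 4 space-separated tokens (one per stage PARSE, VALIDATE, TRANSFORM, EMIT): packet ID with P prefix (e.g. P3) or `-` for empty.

Tick 1: [PARSE:P1(v=17,ok=F), VALIDATE:-, TRANSFORM:-, EMIT:-] out:-; in:P1
Tick 2: [PARSE:-, VALIDATE:P1(v=17,ok=F), TRANSFORM:-, EMIT:-] out:-; in:-
Tick 3: [PARSE:-, VALIDATE:-, TRANSFORM:P1(v=0,ok=F), EMIT:-] out:-; in:-
At end of tick 3: ['-', '-', 'P1', '-']

Answer: - - P1 -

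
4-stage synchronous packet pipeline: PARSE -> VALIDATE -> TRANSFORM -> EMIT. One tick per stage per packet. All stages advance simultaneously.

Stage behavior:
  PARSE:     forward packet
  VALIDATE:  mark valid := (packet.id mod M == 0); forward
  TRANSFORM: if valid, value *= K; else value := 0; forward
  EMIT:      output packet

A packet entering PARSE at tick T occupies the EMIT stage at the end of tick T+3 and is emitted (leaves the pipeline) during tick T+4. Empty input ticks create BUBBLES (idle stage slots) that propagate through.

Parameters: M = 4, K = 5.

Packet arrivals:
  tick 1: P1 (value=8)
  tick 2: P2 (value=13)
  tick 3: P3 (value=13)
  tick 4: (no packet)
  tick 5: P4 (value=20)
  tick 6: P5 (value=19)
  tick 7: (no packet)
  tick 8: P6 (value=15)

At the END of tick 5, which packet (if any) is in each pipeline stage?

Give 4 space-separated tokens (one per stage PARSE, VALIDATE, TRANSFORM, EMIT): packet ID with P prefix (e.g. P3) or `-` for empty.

Tick 1: [PARSE:P1(v=8,ok=F), VALIDATE:-, TRANSFORM:-, EMIT:-] out:-; in:P1
Tick 2: [PARSE:P2(v=13,ok=F), VALIDATE:P1(v=8,ok=F), TRANSFORM:-, EMIT:-] out:-; in:P2
Tick 3: [PARSE:P3(v=13,ok=F), VALIDATE:P2(v=13,ok=F), TRANSFORM:P1(v=0,ok=F), EMIT:-] out:-; in:P3
Tick 4: [PARSE:-, VALIDATE:P3(v=13,ok=F), TRANSFORM:P2(v=0,ok=F), EMIT:P1(v=0,ok=F)] out:-; in:-
Tick 5: [PARSE:P4(v=20,ok=F), VALIDATE:-, TRANSFORM:P3(v=0,ok=F), EMIT:P2(v=0,ok=F)] out:P1(v=0); in:P4
At end of tick 5: ['P4', '-', 'P3', 'P2']

Answer: P4 - P3 P2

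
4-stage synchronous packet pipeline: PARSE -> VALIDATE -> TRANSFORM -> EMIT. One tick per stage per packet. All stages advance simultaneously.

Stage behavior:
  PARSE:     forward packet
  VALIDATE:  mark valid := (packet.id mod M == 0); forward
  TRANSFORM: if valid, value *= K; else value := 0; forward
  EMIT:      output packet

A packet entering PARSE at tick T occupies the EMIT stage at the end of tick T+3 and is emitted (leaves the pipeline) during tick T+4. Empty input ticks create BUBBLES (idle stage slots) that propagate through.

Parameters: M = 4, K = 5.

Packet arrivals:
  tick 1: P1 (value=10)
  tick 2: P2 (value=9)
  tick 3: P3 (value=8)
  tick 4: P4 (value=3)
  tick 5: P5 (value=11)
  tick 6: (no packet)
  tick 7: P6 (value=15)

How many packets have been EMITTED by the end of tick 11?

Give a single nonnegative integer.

Tick 1: [PARSE:P1(v=10,ok=F), VALIDATE:-, TRANSFORM:-, EMIT:-] out:-; in:P1
Tick 2: [PARSE:P2(v=9,ok=F), VALIDATE:P1(v=10,ok=F), TRANSFORM:-, EMIT:-] out:-; in:P2
Tick 3: [PARSE:P3(v=8,ok=F), VALIDATE:P2(v=9,ok=F), TRANSFORM:P1(v=0,ok=F), EMIT:-] out:-; in:P3
Tick 4: [PARSE:P4(v=3,ok=F), VALIDATE:P3(v=8,ok=F), TRANSFORM:P2(v=0,ok=F), EMIT:P1(v=0,ok=F)] out:-; in:P4
Tick 5: [PARSE:P5(v=11,ok=F), VALIDATE:P4(v=3,ok=T), TRANSFORM:P3(v=0,ok=F), EMIT:P2(v=0,ok=F)] out:P1(v=0); in:P5
Tick 6: [PARSE:-, VALIDATE:P5(v=11,ok=F), TRANSFORM:P4(v=15,ok=T), EMIT:P3(v=0,ok=F)] out:P2(v=0); in:-
Tick 7: [PARSE:P6(v=15,ok=F), VALIDATE:-, TRANSFORM:P5(v=0,ok=F), EMIT:P4(v=15,ok=T)] out:P3(v=0); in:P6
Tick 8: [PARSE:-, VALIDATE:P6(v=15,ok=F), TRANSFORM:-, EMIT:P5(v=0,ok=F)] out:P4(v=15); in:-
Tick 9: [PARSE:-, VALIDATE:-, TRANSFORM:P6(v=0,ok=F), EMIT:-] out:P5(v=0); in:-
Tick 10: [PARSE:-, VALIDATE:-, TRANSFORM:-, EMIT:P6(v=0,ok=F)] out:-; in:-
Tick 11: [PARSE:-, VALIDATE:-, TRANSFORM:-, EMIT:-] out:P6(v=0); in:-
Emitted by tick 11: ['P1', 'P2', 'P3', 'P4', 'P5', 'P6']

Answer: 6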